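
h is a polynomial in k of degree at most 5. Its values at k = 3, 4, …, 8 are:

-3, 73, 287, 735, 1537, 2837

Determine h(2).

-13

First differences: 76, 214, 448, 802, 1300. Second differences: 138, 234, 354, 498. Third differences: 96, 120, 144. Fourth differences: 24, 24.
Level-4 differences are constant, so h has degree 4.
Fitting a degree-4 polynomial gives h(k) = k^4 - 2k³ - 4k² + 3k - 3.
Then h(2) = -13.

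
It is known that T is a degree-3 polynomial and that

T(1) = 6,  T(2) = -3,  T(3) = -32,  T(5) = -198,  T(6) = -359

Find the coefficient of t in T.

Write T(t) = at³ + bt² + ct + d; the 5 given values yield a linear system in the 4 coefficients.
Solving, T(t) = -2t³ + 2t² - t + 7.
The coefficient of t is -1.

-1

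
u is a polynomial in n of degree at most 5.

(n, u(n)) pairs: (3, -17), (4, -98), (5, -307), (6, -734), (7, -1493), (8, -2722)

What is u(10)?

-7262

First differences: -81, -209, -427, -759, -1229. Second differences: -128, -218, -332, -470. Third differences: -90, -114, -138. Fourth differences: -24, -24.
Level-4 differences are constant, so u has degree 4.
Fitting a degree-4 polynomial gives u(n) = -n^4 + 3n³ - 3n² + 4n - 2.
Then u(10) = -7262.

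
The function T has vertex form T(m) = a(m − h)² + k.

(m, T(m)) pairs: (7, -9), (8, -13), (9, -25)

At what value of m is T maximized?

First differences -4, -12; second difference -8 = 2a, so a = -4.
Expanding, the m-coefficient is −2ah = 8h; matching it to the data gives h = 7, and then k = -9.
So T(m) = -4(m − 7)² − 9.
Hence h = 7.

7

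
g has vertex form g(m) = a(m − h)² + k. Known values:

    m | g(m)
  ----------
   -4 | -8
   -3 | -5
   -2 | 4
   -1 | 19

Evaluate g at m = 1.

First differences 3, 9, 15; second difference 6 = 2a, so a = 3.
Expanding, the m-coefficient is −2ah = -6h; matching it to the data gives h = -4, and then k = -8.
So g(m) = 3(m + 4)² − 8.
g(1) = 3·5² − 8 = 67.

67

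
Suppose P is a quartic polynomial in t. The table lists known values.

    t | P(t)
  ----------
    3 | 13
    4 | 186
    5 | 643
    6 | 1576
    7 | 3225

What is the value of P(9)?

9871

Write P(t) = at^4 + bt³ + ct² + dt + e; the 5 given values yield a linear system in the 5 coefficients.
Solving, P(t) = 2t^4 - 4t³ - 4t² - t - 2.
Then P(9) = 9871.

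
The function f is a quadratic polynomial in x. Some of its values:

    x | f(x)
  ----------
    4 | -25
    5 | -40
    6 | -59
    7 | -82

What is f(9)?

First differences: -15, -19, -23. Second differences: -4, -4.
Level-2 differences are constant, so f has degree 2.
Fitting a degree-2 polynomial gives f(x) = -2x² + 3x - 5.
Then f(9) = -140.

-140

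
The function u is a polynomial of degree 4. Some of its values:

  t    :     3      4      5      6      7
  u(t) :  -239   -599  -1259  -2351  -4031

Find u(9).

-9899

Write u(t) = at^4 + bt³ + ct² + dt + e; the 5 given values yield a linear system in the 5 coefficients.
Solving, u(t) = -t^4 - 4t³ - 5t² - 2t + 1.
Then u(9) = -9899.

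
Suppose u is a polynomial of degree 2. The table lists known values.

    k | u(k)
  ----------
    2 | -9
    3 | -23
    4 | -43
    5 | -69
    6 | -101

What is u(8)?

First differences: -14, -20, -26, -32. Second differences: -6, -6, -6.
Level-2 differences are constant, so u has degree 2.
Fitting a degree-2 polynomial gives u(k) = -3k² + k + 1.
Then u(8) = -183.

-183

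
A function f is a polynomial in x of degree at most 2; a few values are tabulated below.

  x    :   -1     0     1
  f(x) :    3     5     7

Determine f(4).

13

Write f(x) = ax² + bx + c; the 3 given values yield a linear system in the 3 coefficients.
Solving, the leading coefficient vanishes, and f(x) = 2x + 5.
Then f(4) = 13.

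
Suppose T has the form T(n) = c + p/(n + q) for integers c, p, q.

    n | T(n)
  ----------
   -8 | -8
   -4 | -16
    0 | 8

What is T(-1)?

(T(n) − c)(n + q) = p for each data point; the three points give a linear system in c and q, then p follows.
Solving: c = -4, q = 2, p = 24, so T(n) = -4 + 24/(n + 2).
Then T(-1) = -4 + 24/1 = 20.

20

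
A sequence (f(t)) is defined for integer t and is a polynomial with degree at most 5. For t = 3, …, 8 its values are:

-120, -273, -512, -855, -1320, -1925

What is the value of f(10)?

-3627

First differences: -153, -239, -343, -465, -605. Second differences: -86, -104, -122, -140. Third differences: -18, -18, -18.
Level-3 differences are constant, so f has degree 3.
Fitting a degree-3 polynomial gives f(t) = -3t³ - 7t² + 7t + 3.
Then f(10) = -3627.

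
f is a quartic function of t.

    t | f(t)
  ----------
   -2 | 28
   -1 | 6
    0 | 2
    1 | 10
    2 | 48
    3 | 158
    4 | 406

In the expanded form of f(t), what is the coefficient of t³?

First differences: -22, -4, 8, 38, 110, 248. Second differences: 18, 12, 30, 72, 138. Third differences: -6, 18, 42, 66. Fourth differences: 24, 24, 24.
Level-4 differences are constant, so f has degree 4.
Fitting a degree-4 polynomial gives f(t) = t^4 + t³ + 5t² + t + 2.
The coefficient of t³ is 1.

1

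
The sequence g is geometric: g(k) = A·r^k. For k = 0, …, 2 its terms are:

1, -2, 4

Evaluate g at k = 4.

16

Consecutive ratio: -2/1 = -2, and 4/(-2) = -2, so r = -2.
Then A·(-2)^0 = 1 gives A = 1, and g(k) = 1·(-2)^k.
g(4) = 1·(-2)^4 = 16.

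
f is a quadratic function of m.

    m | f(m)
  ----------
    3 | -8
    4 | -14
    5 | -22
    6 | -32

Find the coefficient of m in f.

1

First differences: -6, -8, -10. Second differences: -2, -2.
Level-2 differences are constant, so f has degree 2.
Fitting a degree-2 polynomial gives f(m) = -m² + m - 2.
The coefficient of m is 1.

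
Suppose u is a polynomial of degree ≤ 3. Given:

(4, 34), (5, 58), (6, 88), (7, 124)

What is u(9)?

First differences: 24, 30, 36. Second differences: 6, 6.
Level-2 differences are constant, so u has degree 2.
Fitting a degree-2 polynomial gives u(x) = 3x² - 3x - 2.
Then u(9) = 214.

214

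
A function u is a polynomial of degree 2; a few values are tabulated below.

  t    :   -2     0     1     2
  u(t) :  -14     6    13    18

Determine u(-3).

-27

Write u(t) = at² + bt + c; the 4 given values yield a linear system in the 3 coefficients.
Solving, u(t) = -t² + 8t + 6.
Then u(-3) = -27.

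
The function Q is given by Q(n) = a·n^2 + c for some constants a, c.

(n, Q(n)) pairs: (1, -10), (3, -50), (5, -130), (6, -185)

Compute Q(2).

-25

From Q(1) = -10 and Q(3) = -50: 1a + c = -10 and 9a + c = -50.
Subtracting: 8a = -40, so a = -5; then c = -10 − (-5)·1 = -5.
So Q(n) = -5n² − 5, and Q(2) = -25.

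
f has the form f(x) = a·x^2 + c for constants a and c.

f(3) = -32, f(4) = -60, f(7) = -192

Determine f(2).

-12

From f(3) = -32 and f(4) = -60: 9a + c = -32 and 16a + c = -60.
Subtracting: 7a = -28, so a = -4; then c = -32 − (-4)·9 = 4.
So f(x) = -4x² + 4, and f(2) = -12.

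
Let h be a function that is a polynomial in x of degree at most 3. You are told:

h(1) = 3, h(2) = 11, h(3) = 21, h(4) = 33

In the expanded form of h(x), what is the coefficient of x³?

Write h(x) = ax³ + bx² + cx + d; the 4 given values yield a linear system in the 4 coefficients.
Solving, the leading coefficient vanishes, and h(x) = x² + 5x - 3.
The coefficient of x³ is 0.

0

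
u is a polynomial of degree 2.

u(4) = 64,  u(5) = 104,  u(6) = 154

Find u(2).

Write u(t) = at² + bt + c; the 3 given values yield a linear system in the 3 coefficients.
Solving, u(t) = 5t² - 5t + 4.
Then u(2) = 14.

14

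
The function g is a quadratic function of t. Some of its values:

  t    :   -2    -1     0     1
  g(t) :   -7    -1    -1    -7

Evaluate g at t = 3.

-37

Write g(t) = at² + bt + c; the 4 given values yield a linear system in the 3 coefficients.
Solving, g(t) = -3t² - 3t - 1.
Then g(3) = -37.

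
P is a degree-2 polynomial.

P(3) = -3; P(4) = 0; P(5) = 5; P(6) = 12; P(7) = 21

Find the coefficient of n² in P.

First differences: 3, 5, 7, 9. Second differences: 2, 2, 2.
Level-2 differences are constant, so P has degree 2.
Fitting a degree-2 polynomial gives P(n) = n² - 4n.
The coefficient of n² is 1.

1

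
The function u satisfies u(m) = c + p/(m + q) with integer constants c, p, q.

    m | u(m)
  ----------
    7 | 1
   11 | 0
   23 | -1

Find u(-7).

(u(m) − c)(m + q) = p for each data point; the three points give a linear system in c and q, then p follows.
Solving: c = -2, q = 1, p = 24, so u(m) = -2 + 24/(m + 1).
Then u(-7) = -2 + 24/(-6) = -6.

-6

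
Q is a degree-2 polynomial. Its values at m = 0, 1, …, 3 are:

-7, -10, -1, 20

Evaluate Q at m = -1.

8

First differences: -3, 9, 21. Second differences: 12, 12.
Level-2 differences are constant, so Q has degree 2.
Fitting a degree-2 polynomial gives Q(m) = 6m² - 9m - 7.
Then Q(-1) = 8.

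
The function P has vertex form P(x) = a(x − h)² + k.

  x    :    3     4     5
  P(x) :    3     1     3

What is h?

4

First differences -2, 2; second difference 4 = 2a, so a = 2.
Expanding, the x-coefficient is −2ah = -4h; matching it to the data gives h = 4, and then k = 1.
So P(x) = 2(x − 4)² + 1.
Hence h = 4.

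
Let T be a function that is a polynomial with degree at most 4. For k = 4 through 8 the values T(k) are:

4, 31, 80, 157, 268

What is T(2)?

-8

Write T(k) = ak^4 + bk³ + ck² + dk + e; the 5 given values yield a linear system in the 5 coefficients.
Solving, the leading coefficient vanishes, and T(k) = k³ - 4k² + 2k - 4.
Then T(2) = -8.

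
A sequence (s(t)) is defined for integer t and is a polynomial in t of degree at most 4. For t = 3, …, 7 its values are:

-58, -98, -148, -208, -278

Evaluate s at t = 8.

Write s(t) = at^4 + bt³ + ct² + dt + e; the 5 given values yield a linear system in the 5 coefficients.
Solving, the top 2 coefficients vanish, and s(t) = -5t² - 5t + 2.
Then s(8) = -358.

-358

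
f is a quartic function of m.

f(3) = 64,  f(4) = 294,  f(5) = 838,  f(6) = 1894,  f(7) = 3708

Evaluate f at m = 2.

-2

Write f(m) = am^4 + bm³ + cm² + dm + e; the 5 given values yield a linear system in the 5 coefficients.
Solving, f(m) = 2m^4 - 3m³ - m² - 2m - 2.
Then f(2) = -2.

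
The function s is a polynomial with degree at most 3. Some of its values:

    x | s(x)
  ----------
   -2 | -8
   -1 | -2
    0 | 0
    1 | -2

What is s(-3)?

-18

First differences: 6, 2, -2. Second differences: -4, -4.
Level-2 differences are constant, so s has degree 2.
Fitting a degree-2 polynomial gives s(x) = -2x².
Then s(-3) = -18.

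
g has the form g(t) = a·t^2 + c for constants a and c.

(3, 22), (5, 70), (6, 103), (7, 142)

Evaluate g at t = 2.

From g(3) = 22 and g(5) = 70: 9a + c = 22 and 25a + c = 70.
Subtracting: 16a = 48, so a = 3; then c = 22 − 3·9 = -5.
So g(t) = 3t² − 5, and g(2) = 7.

7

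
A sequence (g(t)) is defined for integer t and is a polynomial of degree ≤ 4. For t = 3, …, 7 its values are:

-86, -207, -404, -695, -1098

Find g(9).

-2312

First differences: -121, -197, -291, -403. Second differences: -76, -94, -112. Third differences: -18, -18.
Level-3 differences are constant, so g has degree 3.
Fitting a degree-3 polynomial gives g(t) = -3t³ - 2t² + 4t + 1.
Then g(9) = -2312.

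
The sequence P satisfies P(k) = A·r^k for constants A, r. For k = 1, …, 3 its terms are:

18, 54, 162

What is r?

3

Consecutive ratio: 54/18 = 3, and 162/54 = 3, so r = 3.
Then A·3^1 = 18 gives A = 6, and P(k) = 6·3^k.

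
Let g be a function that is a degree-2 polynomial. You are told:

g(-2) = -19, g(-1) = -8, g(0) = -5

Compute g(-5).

-100

Write g(x) = ax² + bx + c; the 3 given values yield a linear system in the 3 coefficients.
Solving, g(x) = -4x² - x - 5.
Then g(-5) = -100.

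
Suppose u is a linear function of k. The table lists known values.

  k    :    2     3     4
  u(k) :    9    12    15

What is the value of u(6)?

21

First differences: 3, 3.
Level-1 differences are constant, so u has degree 1.
Fitting a degree-1 polynomial gives u(k) = 3k + 3.
Then u(6) = 21.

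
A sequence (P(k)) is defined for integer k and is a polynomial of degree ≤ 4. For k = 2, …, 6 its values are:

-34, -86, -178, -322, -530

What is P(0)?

First differences: -52, -92, -144, -208. Second differences: -40, -52, -64. Third differences: -12, -12.
Level-3 differences are constant, so P has degree 3.
Fitting a degree-3 polynomial gives P(k) = -2k³ - 2k² - 4k - 2.
The constant term is P(0) = -2.

-2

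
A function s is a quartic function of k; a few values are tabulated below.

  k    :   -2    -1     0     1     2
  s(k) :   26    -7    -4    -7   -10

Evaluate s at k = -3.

185

Write s(k) = ak^4 + bk³ + ck² + dk + e; the 5 given values yield a linear system in the 5 coefficients.
Solving, s(k) = 2k^4 - 3k³ - 5k² + 3k - 4.
Then s(-3) = 185.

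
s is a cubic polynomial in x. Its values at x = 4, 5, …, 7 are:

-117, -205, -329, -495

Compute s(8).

-709

Write s(x) = ax³ + bx² + cx + d; the 4 given values yield a linear system in the 4 coefficients.
Solving, s(x) = -x³ - 3x² - 5.
Then s(8) = -709.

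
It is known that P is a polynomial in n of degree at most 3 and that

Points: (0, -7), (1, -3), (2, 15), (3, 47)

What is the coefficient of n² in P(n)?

Write P(n) = an³ + bn² + cn + d; the 4 given values yield a linear system in the 4 coefficients.
Solving, the leading coefficient vanishes, and P(n) = 7n² - 3n - 7.
The coefficient of n² is 7.

7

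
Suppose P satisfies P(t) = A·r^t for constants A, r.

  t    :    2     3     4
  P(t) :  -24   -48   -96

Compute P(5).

Consecutive ratio: -48/(-24) = 2, and -96/(-48) = 2, so r = 2.
Then A·2^2 = -24 gives A = -6, and P(t) = -6·2^t.
P(5) = -6·2^5 = -192.

-192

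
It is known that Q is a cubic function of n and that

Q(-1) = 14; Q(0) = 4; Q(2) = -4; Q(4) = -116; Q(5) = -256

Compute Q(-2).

Write Q(n) = an³ + bn² + cn + d; the 5 given values yield a linear system in the 4 coefficients.
Solving, Q(n) = -3n³ + 5n² - 2n + 4.
Then Q(-2) = 52.

52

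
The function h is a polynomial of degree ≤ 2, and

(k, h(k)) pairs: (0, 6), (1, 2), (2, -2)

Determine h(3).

Write h(k) = ak² + bk + c; the 3 given values yield a linear system in the 3 coefficients.
Solving, the leading coefficient vanishes, and h(k) = -4k + 6.
Then h(3) = -6.

-6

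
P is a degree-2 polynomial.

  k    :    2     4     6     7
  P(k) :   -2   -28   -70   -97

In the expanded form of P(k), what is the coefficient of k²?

Write P(k) = ak² + bk + c; the 4 given values yield a linear system in the 3 coefficients.
Solving, P(k) = -2k² - k + 8.
The coefficient of k² is -2.

-2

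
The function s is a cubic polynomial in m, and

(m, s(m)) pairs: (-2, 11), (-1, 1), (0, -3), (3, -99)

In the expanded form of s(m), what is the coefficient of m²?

Write s(m) = am³ + bm² + cm + d; the 4 given values yield a linear system in the 4 coefficients.
Solving, s(m) = -2m³ - 3m² - 5m - 3.
The coefficient of m² is -3.

-3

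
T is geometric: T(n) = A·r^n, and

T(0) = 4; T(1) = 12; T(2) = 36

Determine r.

Consecutive ratio: 12/4 = 3, and 36/12 = 3, so r = 3.
Then A·3^0 = 4 gives A = 4, and T(n) = 4·3^n.

3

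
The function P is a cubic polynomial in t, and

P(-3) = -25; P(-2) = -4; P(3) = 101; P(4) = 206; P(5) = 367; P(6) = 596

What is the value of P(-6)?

-304

Write P(t) = at³ + bt² + ct + d; the 6 given values yield a linear system in the 4 coefficients.
Solving, P(t) = 2t³ + 4t² + 3t + 2.
Then P(-6) = -304.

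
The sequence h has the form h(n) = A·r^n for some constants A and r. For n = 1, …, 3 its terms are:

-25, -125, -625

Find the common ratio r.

Consecutive ratio: -125/(-25) = 5, and -625/(-125) = 5, so r = 5.
Then A·5^1 = -25 gives A = -5, and h(n) = -5·5^n.

5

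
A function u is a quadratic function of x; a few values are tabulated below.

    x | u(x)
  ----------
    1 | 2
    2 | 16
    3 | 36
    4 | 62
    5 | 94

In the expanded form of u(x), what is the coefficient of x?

5

First differences: 14, 20, 26, 32. Second differences: 6, 6, 6.
Level-2 differences are constant, so u has degree 2.
Fitting a degree-2 polynomial gives u(x) = 3x² + 5x - 6.
The coefficient of x is 5.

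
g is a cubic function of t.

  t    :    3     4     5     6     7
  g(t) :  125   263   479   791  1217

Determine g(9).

Write g(t) = at³ + bt² + ct + d; the 5 given values yield a linear system in the 4 coefficients.
Solving, g(t) = 3t³ + 3t² + 6t - 1.
Then g(9) = 2483.

2483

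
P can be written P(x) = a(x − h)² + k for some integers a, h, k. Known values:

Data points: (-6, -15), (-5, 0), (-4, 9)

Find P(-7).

First differences 15, 9; second difference -6 = 2a, so a = -3.
Expanding, the x-coefficient is −2ah = 6h; matching it to the data gives h = -3, and then k = 12.
So P(x) = -3(x + 3)² + 12.
P(-7) = -3·(-4)² + 12 = -36.

-36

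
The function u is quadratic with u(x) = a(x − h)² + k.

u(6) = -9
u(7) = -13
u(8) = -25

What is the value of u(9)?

First differences -4, -12; second difference -8 = 2a, so a = -4.
Expanding, the x-coefficient is −2ah = 8h; matching it to the data gives h = 6, and then k = -9.
So u(x) = -4(x − 6)² − 9.
u(9) = -4·3² − 9 = -45.

-45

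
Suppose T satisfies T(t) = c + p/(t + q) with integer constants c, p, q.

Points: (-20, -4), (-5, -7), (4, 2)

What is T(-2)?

(T(t) − c)(t + q) = p for each data point; the three points give a linear system in c and q, then p follows.
Solving: c = -3, q = 0, p = 20, so T(t) = -3 + 20/(t + 0).
Then T(-2) = -3 + 20/(-2) = -13.

-13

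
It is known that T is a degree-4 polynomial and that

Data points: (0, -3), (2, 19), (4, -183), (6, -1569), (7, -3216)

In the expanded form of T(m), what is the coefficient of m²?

Write T(m) = am^4 + bm³ + cm² + dm + e; the 5 given values yield a linear system in the 5 coefficients.
Solving, T(m) = -2m^4 + 4m³ + 4m² + 3m - 3.
The coefficient of m² is 4.

4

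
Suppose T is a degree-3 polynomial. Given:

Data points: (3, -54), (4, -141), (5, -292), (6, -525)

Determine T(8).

-1309

Write T(m) = am³ + bm² + cm + d; the 4 given values yield a linear system in the 4 coefficients.
Solving, T(m) = -3m³ + 4m² - 4m + 3.
Then T(8) = -1309.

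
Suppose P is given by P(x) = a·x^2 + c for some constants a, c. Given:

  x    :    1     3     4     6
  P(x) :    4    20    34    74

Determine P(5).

From P(1) = 4 and P(3) = 20: 1a + c = 4 and 9a + c = 20.
Subtracting: 8a = 16, so a = 2; then c = 4 − 2·1 = 2.
So P(x) = 2x² + 2, and P(5) = 52.

52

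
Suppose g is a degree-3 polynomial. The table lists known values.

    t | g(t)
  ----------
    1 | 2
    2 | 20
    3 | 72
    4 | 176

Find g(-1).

Write g(t) = at³ + bt² + ct + d; the 4 given values yield a linear system in the 4 coefficients.
Solving, g(t) = 3t³ - t².
Then g(-1) = -4.

-4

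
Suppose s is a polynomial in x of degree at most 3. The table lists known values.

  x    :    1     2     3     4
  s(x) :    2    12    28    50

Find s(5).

78

Write s(x) = ax³ + bx² + cx + d; the 4 given values yield a linear system in the 4 coefficients.
Solving, the leading coefficient vanishes, and s(x) = 3x² + x - 2.
Then s(5) = 78.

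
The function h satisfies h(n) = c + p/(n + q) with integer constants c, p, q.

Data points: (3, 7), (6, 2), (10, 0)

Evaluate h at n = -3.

-13

(h(n) − c)(n + q) = p for each data point; the three points give a linear system in c and q, then p follows.
Solving: c = -3, q = 0, p = 30, so h(n) = -3 + 30/(n + 0).
Then h(-3) = -3 + 30/(-3) = -13.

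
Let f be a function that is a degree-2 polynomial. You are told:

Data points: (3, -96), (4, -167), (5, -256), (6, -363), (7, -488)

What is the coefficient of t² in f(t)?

-9

First differences: -71, -89, -107, -125. Second differences: -18, -18, -18.
Level-2 differences are constant, so f has degree 2.
Fitting a degree-2 polynomial gives f(t) = -9t² - 8t + 9.
The coefficient of t² is -9.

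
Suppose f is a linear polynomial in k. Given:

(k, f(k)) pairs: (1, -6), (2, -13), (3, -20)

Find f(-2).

Write f(k) = ak + b; the 3 given values yield a linear system in the 2 coefficients.
Solving, f(k) = -7k + 1.
Then f(-2) = 15.

15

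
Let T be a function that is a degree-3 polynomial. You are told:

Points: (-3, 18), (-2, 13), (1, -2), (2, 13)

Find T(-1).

Write T(t) = at³ + bt² + ct + d; the 4 given values yield a linear system in the 4 coefficients.
Solving, T(t) = t³ + 4t² - 4t - 3.
Then T(-1) = 4.

4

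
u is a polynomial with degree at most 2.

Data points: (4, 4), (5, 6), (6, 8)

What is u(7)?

First differences: 2, 2.
Level-1 differences are constant, so u has degree 1.
Extending the table by one column gives the next first difference 2, so u(7) = 8 + 2 = 10.

10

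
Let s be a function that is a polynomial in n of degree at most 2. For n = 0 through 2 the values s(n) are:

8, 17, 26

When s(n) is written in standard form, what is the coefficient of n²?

Write s(n) = an² + bn + c; the 3 given values yield a linear system in the 3 coefficients.
Solving, the leading coefficient vanishes, and s(n) = 9n + 8.
The coefficient of n² is 0.

0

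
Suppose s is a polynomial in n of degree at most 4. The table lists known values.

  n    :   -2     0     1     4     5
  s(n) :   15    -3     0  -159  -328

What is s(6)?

Write s(n) = an^4 + bn³ + cn² + dn + e; the 5 given values yield a linear system in the 5 coefficients.
Solving, the leading coefficient vanishes, and s(n) = -3n³ + n² + 5n - 3.
Then s(6) = -585.

-585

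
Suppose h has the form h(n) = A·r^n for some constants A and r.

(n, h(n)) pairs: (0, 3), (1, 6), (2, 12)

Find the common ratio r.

2

Consecutive ratio: 6/3 = 2, and 12/6 = 2, so r = 2.
Then A·2^0 = 3 gives A = 3, and h(n) = 3·2^n.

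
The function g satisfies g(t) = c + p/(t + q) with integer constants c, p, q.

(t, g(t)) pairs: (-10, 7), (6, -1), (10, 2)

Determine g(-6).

8

(g(t) − c)(t + q) = p for each data point; the three points give a linear system in c and q, then p follows.
Solving: c = 5, q = -2, p = -24, so g(t) = 5 − 24/(t − 2).
Then g(-6) = 5 − 24/(-8) = 8.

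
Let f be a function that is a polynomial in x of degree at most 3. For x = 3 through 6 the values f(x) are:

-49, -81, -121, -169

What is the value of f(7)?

-225

Write f(x) = ax³ + bx² + cx + d; the 4 given values yield a linear system in the 4 coefficients.
Solving, the leading coefficient vanishes, and f(x) = -4x² - 4x - 1.
Then f(7) = -225.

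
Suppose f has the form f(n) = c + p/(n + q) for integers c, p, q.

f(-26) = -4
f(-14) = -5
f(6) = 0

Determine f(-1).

(f(n) − c)(n + q) = p for each data point; the three points give a linear system in c and q, then p follows.
Solving: c = -3, q = 2, p = 24, so f(n) = -3 + 24/(n + 2).
Then f(-1) = -3 + 24/1 = 21.

21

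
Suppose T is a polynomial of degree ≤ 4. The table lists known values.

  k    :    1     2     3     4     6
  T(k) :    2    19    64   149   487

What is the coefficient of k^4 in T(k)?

0

Write T(k) = ak^4 + bk³ + ck² + dk + e; the 5 given values yield a linear system in the 5 coefficients.
Solving, the leading coefficient vanishes, and T(k) = 2k³ + 2k² - 3k + 1.
The coefficient of k^4 is 0.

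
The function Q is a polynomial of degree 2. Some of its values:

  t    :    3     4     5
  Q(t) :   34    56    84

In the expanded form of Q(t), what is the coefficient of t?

Write Q(t) = at² + bt + c; the 3 given values yield a linear system in the 3 coefficients.
Solving, Q(t) = 3t² + t + 4.
The coefficient of t is 1.

1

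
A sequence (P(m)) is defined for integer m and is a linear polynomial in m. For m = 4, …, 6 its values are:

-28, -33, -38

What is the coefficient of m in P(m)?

Write P(m) = am + b; the 3 given values yield a linear system in the 2 coefficients.
Solving, P(m) = -5m - 8.
The coefficient of m is -5.

-5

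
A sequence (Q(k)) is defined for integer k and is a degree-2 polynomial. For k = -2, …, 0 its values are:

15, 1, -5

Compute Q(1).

Write Q(k) = ak² + bk + c; the 3 given values yield a linear system in the 3 coefficients.
Solving, Q(k) = 4k² - 2k - 5.
Then Q(1) = -3.

-3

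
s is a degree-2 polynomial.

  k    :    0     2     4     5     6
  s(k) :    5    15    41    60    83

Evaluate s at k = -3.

20

Write s(k) = ak² + bk + c; the 5 given values yield a linear system in the 3 coefficients.
Solving, s(k) = 2k² + k + 5.
Then s(-3) = 20.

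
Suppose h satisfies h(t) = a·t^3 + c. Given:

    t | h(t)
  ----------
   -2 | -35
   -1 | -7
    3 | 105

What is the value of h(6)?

861

From h(-2) = -35 and h(-1) = -7: -8a + c = -35 and -1a + c = -7.
Subtracting: 7a = 28, so a = 4; then c = -35 − 4·(-8) = -3.
So h(t) = 4t³ − 3, and h(6) = 861.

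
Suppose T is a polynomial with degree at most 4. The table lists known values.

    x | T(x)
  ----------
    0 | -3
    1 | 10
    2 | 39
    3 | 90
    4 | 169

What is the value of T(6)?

435

Write T(x) = ax^4 + bx³ + cx² + dx + e; the 5 given values yield a linear system in the 5 coefficients.
Solving, the leading coefficient vanishes, and T(x) = x³ + 5x² + 7x - 3.
Then T(6) = 435.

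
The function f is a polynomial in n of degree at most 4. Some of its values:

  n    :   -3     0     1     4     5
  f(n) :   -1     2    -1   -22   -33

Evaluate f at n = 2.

Write f(n) = an^4 + bn³ + cn² + dn + e; the 5 given values yield a linear system in the 5 coefficients.
Solving, the top 2 coefficients vanish, and f(n) = -n² - 2n + 2.
Then f(2) = -6.

-6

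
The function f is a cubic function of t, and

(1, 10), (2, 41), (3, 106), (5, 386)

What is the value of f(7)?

946

Write f(t) = at³ + bt² + ct + d; the 4 given values yield a linear system in the 4 coefficients.
Solving, f(t) = 2t³ + 5t² + 2t + 1.
Then f(7) = 946.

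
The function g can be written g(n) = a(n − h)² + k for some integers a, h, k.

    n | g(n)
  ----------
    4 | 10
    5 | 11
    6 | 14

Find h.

First differences 1, 3; second difference 2 = 2a, so a = 1.
Expanding, the n-coefficient is −2ah = -2h; matching it to the data gives h = 4, and then k = 10.
So g(n) = 1(n − 4)² + 10.
Hence h = 4.

4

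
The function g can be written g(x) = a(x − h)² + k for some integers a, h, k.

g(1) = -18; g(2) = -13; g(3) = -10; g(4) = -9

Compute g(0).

-25

First differences 5, 3, 1; second difference -2 = 2a, so a = -1.
Expanding, the x-coefficient is −2ah = 2h; matching it to the data gives h = 4, and then k = -9.
So g(x) = -1(x − 4)² − 9.
g(0) = -1·(-4)² − 9 = -25.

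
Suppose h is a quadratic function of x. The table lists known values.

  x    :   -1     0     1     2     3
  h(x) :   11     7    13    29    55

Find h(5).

First differences: -4, 6, 16, 26. Second differences: 10, 10, 10.
Level-2 differences are constant, so h has degree 2.
Fitting a degree-2 polynomial gives h(x) = 5x² + x + 7.
Then h(5) = 137.

137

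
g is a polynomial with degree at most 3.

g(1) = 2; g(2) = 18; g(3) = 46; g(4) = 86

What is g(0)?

Write g(m) = am³ + bm² + cm + d; the 4 given values yield a linear system in the 4 coefficients.
Solving, the leading coefficient vanishes, and g(m) = 6m² - 2m - 2.
Then g(0) = -2.

-2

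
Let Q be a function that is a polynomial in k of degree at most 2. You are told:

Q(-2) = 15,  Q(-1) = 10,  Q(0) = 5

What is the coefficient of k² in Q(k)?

First differences: -5, -5.
Level-1 differences are constant, so Q has degree 1.
Fitting a degree-1 polynomial gives Q(k) = -5k + 5.
The coefficient of k² is 0.

0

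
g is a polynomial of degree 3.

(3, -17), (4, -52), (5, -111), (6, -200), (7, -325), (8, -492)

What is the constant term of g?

4

First differences: -35, -59, -89, -125, -167. Second differences: -24, -30, -36, -42. Third differences: -6, -6, -6.
Level-3 differences are constant, so g has degree 3.
Fitting a degree-3 polynomial gives g(m) = -m³ + 2m + 4.
The constant term is g(0) = 4.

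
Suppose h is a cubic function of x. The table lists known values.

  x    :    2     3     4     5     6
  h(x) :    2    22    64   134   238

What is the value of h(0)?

4

Write h(x) = ax³ + bx² + cx + d; the 5 given values yield a linear system in the 4 coefficients.
Solving, h(x) = x³ + 2x² - 9x + 4.
Then h(0) = 4.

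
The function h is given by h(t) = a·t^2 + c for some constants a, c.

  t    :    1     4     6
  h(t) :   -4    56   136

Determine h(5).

From h(1) = -4 and h(4) = 56: 1a + c = -4 and 16a + c = 56.
Subtracting: 15a = 60, so a = 4; then c = -4 − 4·1 = -8.
So h(t) = 4t² − 8, and h(5) = 92.

92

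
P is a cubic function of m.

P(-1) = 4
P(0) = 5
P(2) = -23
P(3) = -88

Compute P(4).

-211

Write P(m) = am³ + bm² + cm + d; the 4 given values yield a linear system in the 4 coefficients.
Solving, P(m) = -3m³ - 2m² + 2m + 5.
Then P(4) = -211.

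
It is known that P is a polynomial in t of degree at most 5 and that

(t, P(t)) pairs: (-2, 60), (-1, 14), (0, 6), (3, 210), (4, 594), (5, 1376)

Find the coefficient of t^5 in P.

Write P(t) = at^5 + bt^4 + ct³ + dt² + et + p; the 6 given values yield a linear system in the 6 coefficients.
Solving, the leading coefficient vanishes, and P(t) = 2t^4 + 5t² - t + 6.
The coefficient of t^5 is 0.

0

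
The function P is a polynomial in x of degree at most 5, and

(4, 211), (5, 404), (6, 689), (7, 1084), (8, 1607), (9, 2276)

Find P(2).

Write P(x) = ax^5 + bx^4 + cx³ + dx² + ex + p; the 6 given values yield a linear system in the 6 coefficients.
Solving, the top 2 coefficients vanish, and P(x) = 3x³ + x² + x - 1.
Then P(2) = 29.

29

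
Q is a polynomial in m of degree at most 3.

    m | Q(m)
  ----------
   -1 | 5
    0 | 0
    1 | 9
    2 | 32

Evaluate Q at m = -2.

24

First differences: -5, 9, 23. Second differences: 14, 14.
Level-2 differences are constant, so Q has degree 2.
Fitting a degree-2 polynomial gives Q(m) = 7m² + 2m.
Then Q(-2) = 24.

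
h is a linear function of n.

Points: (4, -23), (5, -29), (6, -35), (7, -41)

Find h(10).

-59

Write h(n) = an + b; the 4 given values yield a linear system in the 2 coefficients.
Solving, h(n) = -6n + 1.
Then h(10) = -59.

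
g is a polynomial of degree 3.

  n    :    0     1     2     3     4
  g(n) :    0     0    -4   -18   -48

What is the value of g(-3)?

36

First differences: 0, -4, -14, -30. Second differences: -4, -10, -16. Third differences: -6, -6.
Level-3 differences are constant, so g has degree 3.
Fitting a degree-3 polynomial gives g(n) = -n³ + n².
Then g(-3) = 36.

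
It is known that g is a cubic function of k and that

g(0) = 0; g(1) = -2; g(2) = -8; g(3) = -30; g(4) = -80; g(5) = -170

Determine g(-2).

40

First differences: -2, -6, -22, -50, -90. Second differences: -4, -16, -28, -40. Third differences: -12, -12, -12.
Level-3 differences are constant, so g has degree 3.
Fitting a degree-3 polynomial gives g(k) = -2k³ + 4k² - 4k.
Then g(-2) = 40.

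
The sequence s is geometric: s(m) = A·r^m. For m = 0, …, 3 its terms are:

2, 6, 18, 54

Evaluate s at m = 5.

486

Consecutive ratio: 6/2 = 3, and 18/6 = 3, so r = 3.
Then A·3^0 = 2 gives A = 2, and s(m) = 2·3^m.
s(5) = 2·3^5 = 486.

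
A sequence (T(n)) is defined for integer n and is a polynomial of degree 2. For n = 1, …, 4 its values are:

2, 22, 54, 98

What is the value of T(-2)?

First differences: 20, 32, 44. Second differences: 12, 12.
Level-2 differences are constant, so T has degree 2.
Fitting a degree-2 polynomial gives T(n) = 6n² + 2n - 6.
Then T(-2) = 14.

14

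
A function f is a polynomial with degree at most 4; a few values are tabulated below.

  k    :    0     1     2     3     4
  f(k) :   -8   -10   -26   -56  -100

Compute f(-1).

-20

Write f(k) = ak^4 + bk³ + ck² + dk + e; the 5 given values yield a linear system in the 5 coefficients.
Solving, the top 2 coefficients vanish, and f(k) = -7k² + 5k - 8.
Then f(-1) = -20.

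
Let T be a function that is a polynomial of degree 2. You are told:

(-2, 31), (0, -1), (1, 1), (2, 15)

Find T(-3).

Write T(k) = ak² + bk + c; the 4 given values yield a linear system in the 3 coefficients.
Solving, T(k) = 6k² - 4k - 1.
Then T(-3) = 65.

65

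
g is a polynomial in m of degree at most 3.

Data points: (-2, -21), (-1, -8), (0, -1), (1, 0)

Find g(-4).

First differences: 13, 7, 1. Second differences: -6, -6.
Level-2 differences are constant, so g has degree 2.
Fitting a degree-2 polynomial gives g(m) = -3m² + 4m - 1.
Then g(-4) = -65.

-65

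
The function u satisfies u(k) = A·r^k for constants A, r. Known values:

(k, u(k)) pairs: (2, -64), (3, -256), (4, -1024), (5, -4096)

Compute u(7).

-65536

Consecutive ratio: -256/(-64) = 4, and -1024/(-256) = 4, so r = 4.
Then A·4^2 = -64 gives A = -4, and u(k) = -4·4^k.
u(7) = -4·4^7 = -65536.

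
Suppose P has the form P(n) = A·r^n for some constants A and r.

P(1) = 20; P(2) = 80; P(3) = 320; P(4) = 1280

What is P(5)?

5120

Consecutive ratio: 80/20 = 4, and 320/80 = 4, so r = 4.
Then A·4^1 = 20 gives A = 5, and P(n) = 5·4^n.
P(5) = 5·4^5 = 5120.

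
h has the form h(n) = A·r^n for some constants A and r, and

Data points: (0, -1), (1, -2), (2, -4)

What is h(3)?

Consecutive ratio: -2/(-1) = 2, and -4/(-2) = 2, so r = 2.
Then A·2^0 = -1 gives A = -1, and h(n) = -1·2^n.
h(3) = -1·2^3 = -8.

-8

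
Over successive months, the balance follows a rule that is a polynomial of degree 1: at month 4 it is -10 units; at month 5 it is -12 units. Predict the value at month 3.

Write the value at k as P(k).
Write P(k) = ak + b; the 2 given values yield a linear system in the 2 coefficients.
Solving, P(k) = -2k - 2.
Then P(3) = -8.

-8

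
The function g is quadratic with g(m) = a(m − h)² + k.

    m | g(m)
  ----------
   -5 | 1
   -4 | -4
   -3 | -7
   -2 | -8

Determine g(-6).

First differences -5, -3, -1; second difference 2 = 2a, so a = 1.
Expanding, the m-coefficient is −2ah = -2h; matching it to the data gives h = -2, and then k = -8.
So g(m) = 1(m + 2)² − 8.
g(-6) = 1·(-4)² − 8 = 8.

8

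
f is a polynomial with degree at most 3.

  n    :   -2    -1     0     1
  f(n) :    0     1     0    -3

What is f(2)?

First differences: 1, -1, -3. Second differences: -2, -2.
Level-2 differences are constant, so f has degree 2.
Fitting a degree-2 polynomial gives f(n) = -n² - 2n.
Then f(2) = -8.

-8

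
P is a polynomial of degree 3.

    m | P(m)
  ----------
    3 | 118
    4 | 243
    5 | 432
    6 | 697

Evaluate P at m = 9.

Write P(m) = am³ + bm² + cm + d; the 4 given values yield a linear system in the 4 coefficients.
Solving, P(m) = 2m³ + 8m² - 5m + 7.
Then P(9) = 2068.

2068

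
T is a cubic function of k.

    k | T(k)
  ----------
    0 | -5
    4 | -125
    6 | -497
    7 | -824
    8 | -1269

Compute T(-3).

106

Write T(k) = ak³ + bk² + ck + d; the 5 given values yield a linear system in the 4 coefficients.
Solving, T(k) = -3k³ + 4k² + 2k - 5.
Then T(-3) = 106.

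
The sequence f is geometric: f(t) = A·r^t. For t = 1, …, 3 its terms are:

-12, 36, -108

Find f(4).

Consecutive ratio: 36/(-12) = -3, and -108/36 = -3, so r = -3.
Then A·(-3)^1 = -12 gives A = 4, and f(t) = 4·(-3)^t.
f(4) = 4·(-3)^4 = 324.

324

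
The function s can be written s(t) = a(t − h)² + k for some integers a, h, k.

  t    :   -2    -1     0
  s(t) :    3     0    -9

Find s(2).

-45

First differences -3, -9; second difference -6 = 2a, so a = -3.
Expanding, the t-coefficient is −2ah = 6h; matching it to the data gives h = -2, and then k = 3.
So s(t) = -3(t + 2)² + 3.
s(2) = -3·4² + 3 = -45.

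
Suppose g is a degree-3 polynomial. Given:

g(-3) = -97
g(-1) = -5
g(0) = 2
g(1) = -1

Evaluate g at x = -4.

-206

Write g(x) = ax³ + bx² + cx + d; the 4 given values yield a linear system in the 4 coefficients.
Solving, g(x) = 2x³ - 5x² + 2.
Then g(-4) = -206.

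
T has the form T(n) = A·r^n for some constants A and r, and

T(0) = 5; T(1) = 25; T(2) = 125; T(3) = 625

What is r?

Consecutive ratio: 25/5 = 5, and 125/25 = 5, so r = 5.
Then A·5^0 = 5 gives A = 5, and T(n) = 5·5^n.

5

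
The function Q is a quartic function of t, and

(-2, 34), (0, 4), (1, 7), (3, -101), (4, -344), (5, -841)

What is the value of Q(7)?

-3125

Write Q(t) = at^4 + bt³ + ct² + dt + e; the 6 given values yield a linear system in the 5 coefficients.
Solving, Q(t) = -t^4 - 3t³ + 6t² + t + 4.
Then Q(7) = -3125.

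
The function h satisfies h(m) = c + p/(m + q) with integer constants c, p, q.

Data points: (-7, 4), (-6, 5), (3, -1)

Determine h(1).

-2

(h(m) − c)(m + q) = p for each data point; the three points give a linear system in c and q, then p follows.
Solving: c = 1, q = 3, p = -12, so h(m) = 1 − 12/(m + 3).
Then h(1) = 1 − 12/4 = -2.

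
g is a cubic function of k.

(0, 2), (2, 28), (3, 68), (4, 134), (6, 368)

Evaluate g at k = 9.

1064

Write g(k) = ak³ + bk² + ck + d; the 5 given values yield a linear system in the 4 coefficients.
Solving, g(k) = k³ + 4k² + k + 2.
Then g(9) = 1064.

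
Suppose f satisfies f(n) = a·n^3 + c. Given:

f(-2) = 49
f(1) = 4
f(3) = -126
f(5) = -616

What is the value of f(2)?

From f(-2) = 49 and f(1) = 4: -8a + c = 49 and 1a + c = 4.
Subtracting: 9a = -45, so a = -5; then c = 49 − (-5)·(-8) = 9.
So f(n) = -5n³ + 9, and f(2) = -31.

-31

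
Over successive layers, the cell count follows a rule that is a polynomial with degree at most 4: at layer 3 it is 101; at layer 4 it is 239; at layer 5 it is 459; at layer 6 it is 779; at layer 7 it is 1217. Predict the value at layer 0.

Write the value at x as s(x).
Write s(x) = ax^4 + bx³ + cx² + dx + e; the 5 given values yield a linear system in the 5 coefficients.
Solving, the leading coefficient vanishes, and s(x) = 3x³ + 5x² - 8x - 1.
Then s(0) = -1.

-1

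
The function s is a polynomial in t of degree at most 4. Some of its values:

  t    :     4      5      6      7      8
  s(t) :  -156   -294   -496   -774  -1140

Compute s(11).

-2886

First differences: -138, -202, -278, -366. Second differences: -64, -76, -88. Third differences: -12, -12.
Level-3 differences are constant, so s has degree 3.
Fitting a degree-3 polynomial gives s(t) = -2t³ - 2t² + 2t - 4.
Then s(11) = -2886.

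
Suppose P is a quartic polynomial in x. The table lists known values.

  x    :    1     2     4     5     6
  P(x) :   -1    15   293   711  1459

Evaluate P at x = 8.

4521

Write P(x) = ax^4 + bx³ + cx² + dx + e; the 5 given values yield a linear system in the 5 coefficients.
Solving, P(x) = x^4 + x³ - x² - 3x + 1.
Then P(8) = 4521.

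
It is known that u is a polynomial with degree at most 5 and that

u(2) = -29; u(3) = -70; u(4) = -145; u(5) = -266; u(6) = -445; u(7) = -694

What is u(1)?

-10

Write u(n) = an^5 + bn^4 + cn³ + dn² + en + p; the 6 given values yield a linear system in the 6 coefficients.
Solving, the top 2 coefficients vanish, and u(n) = -2n³ + n² - 8n - 1.
Then u(1) = -10.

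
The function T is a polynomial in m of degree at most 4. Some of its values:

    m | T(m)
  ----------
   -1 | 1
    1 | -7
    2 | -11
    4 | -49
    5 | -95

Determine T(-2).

17

Write T(m) = am^4 + bm³ + cm² + dm + e; the 5 given values yield a linear system in the 5 coefficients.
Solving, the leading coefficient vanishes, and T(m) = -m³ + 2m² - 3m - 5.
Then T(-2) = 17.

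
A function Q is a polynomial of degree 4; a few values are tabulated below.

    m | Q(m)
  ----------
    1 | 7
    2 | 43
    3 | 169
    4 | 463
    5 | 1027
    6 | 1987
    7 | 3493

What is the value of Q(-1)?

13

First differences: 36, 126, 294, 564, 960, 1506. Second differences: 90, 168, 270, 396, 546. Third differences: 78, 102, 126, 150. Fourth differences: 24, 24, 24.
Level-4 differences are constant, so Q has degree 4.
Fitting a degree-4 polynomial gives Q(m) = m^4 + 3m³ + 2m² - 6m + 7.
Then Q(-1) = 13.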